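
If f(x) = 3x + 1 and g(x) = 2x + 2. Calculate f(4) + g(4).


23


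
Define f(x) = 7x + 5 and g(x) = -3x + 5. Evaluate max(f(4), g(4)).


f(4) = 33
g(4) = -7
max = 33

33


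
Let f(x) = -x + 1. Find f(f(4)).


f(4) = -3
f(-3) = 4

4


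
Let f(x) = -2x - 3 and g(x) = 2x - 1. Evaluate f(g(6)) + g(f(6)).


f(g(6)) = -25
g(f(6)) = -31
Sum = -56

-56


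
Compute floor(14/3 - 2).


14/3 = 4.6667
4.6667 - 2 = 2.6667
floor(2.6667) = 2

2


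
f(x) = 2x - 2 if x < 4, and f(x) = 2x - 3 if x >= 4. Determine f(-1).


-1 satisfies x < 4
f(-1) = -4

-4


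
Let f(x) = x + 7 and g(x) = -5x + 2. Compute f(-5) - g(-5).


f(-5) = 2
g(-5) = 27
Difference = -25

-25


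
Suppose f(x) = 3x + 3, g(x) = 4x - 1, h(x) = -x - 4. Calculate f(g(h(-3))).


h(-3) = -1
g(-1) = -5
f(-5) = -12

-12


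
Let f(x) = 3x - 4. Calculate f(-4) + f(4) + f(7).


f(-4) = -16
f(4) = 8
f(7) = 17
Sum = 9

9


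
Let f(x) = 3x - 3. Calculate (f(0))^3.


f(0) = -3
(-3)^3 = -27

-27


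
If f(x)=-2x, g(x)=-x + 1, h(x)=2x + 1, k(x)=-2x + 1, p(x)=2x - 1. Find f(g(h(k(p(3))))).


p(3) = 5
k(5) = -9
h(-9) = -17
g(-17) = 18
f(18) = -36

-36


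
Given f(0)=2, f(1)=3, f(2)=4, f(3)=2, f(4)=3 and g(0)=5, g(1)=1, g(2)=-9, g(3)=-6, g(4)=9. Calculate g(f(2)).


9


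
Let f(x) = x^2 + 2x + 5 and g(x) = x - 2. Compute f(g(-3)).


g(-3) = -5
f(-5) = 1*(-5)^2 + 2*(-5) + 5 = 20

20


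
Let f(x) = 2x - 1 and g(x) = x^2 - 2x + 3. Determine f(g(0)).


g(0) = 3
f(3) = 5

5


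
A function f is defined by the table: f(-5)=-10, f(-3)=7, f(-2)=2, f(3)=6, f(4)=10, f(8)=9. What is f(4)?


10


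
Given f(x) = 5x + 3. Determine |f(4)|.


f(4) = 23
|23| = 23

23


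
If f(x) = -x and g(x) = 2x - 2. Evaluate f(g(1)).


g(1) = 0
f(0) = 0

0


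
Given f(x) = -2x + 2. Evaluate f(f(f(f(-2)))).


f(-2) = 6
f(6) = -10
f(-10) = 22
f(22) = -42

-42


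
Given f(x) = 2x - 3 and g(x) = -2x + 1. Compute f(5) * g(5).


-63


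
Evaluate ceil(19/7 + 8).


19/7 = 2.7143
2.7143 + 8 = 10.7143
ceil(10.7143) = 11

11


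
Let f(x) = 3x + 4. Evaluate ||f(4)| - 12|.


f(4) = 16
|16| = 16
|16 - 12| = 4

4


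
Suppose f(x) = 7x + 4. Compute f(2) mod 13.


f(2) = 18
18 mod 13 = 5

5


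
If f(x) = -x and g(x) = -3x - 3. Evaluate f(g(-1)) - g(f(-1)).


6


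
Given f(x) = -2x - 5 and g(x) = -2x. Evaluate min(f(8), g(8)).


f(8) = -21
g(8) = -16
min = -21

-21


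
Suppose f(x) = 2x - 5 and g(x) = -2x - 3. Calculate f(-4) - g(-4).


-18


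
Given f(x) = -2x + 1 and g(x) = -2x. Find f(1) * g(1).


f(1) = -1
g(1) = -2
Product = 2

2


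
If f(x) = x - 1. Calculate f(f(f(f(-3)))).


f(-3) = -4
f(-4) = -5
f(-5) = -6
f(-6) = -7

-7


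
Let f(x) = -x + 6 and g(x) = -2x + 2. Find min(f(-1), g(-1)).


4


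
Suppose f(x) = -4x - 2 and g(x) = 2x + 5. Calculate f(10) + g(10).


f(10) = -42
g(10) = 25
Sum = -17

-17


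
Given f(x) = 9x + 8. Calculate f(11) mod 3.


f(11) = 107
107 mod 3 = 2

2


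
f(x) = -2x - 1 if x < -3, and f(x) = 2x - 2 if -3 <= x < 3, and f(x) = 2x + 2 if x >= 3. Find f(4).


4 satisfies x >= 3
f(4) = 10

10


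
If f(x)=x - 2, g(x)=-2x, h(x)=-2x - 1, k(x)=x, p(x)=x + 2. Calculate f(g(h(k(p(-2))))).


p(-2) = 0
k(0) = 0
h(0) = -1
g(-1) = 2
f(2) = 0

0


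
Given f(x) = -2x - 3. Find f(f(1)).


f(1) = -5
f(-5) = 7

7


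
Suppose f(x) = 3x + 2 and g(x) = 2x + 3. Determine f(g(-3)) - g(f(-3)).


f(g(-3)) = -7
g(f(-3)) = -11
Difference = 4

4


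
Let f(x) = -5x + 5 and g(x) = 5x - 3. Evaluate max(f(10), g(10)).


47


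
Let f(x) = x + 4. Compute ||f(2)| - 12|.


f(2) = 6
|6| = 6
|6 - 12| = 6

6


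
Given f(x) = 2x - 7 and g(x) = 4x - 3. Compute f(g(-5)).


g(-5) = -23
f(-23) = -53

-53


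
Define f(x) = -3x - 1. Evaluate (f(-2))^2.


f(-2) = 5
(5)^2 = 25

25


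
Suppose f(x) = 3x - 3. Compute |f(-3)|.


f(-3) = -12
|-12| = 12

12


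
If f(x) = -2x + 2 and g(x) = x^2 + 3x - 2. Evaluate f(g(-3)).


6


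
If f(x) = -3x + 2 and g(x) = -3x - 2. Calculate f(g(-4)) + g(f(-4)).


f(g(-4)) = -28
g(f(-4)) = -44
Sum = -72

-72


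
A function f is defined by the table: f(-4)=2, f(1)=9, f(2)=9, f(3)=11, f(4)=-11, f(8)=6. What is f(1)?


Reading from the table at x = 1

9


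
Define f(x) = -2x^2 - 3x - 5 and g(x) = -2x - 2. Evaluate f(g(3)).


g(3) = -8
f(-8) = (-2)*(-8)^2 - 3*(-8) - 5 = -109

-109


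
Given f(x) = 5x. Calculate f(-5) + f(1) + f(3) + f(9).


f(-5) = -25
f(1) = 5
f(3) = 15
f(9) = 45
Sum = 40

40


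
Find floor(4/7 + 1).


4/7 = 0.5714
0.5714 + 1 = 1.5714
floor(1.5714) = 1

1


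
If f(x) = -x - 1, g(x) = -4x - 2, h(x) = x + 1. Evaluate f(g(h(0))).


h(0) = 1
g(1) = -6
f(-6) = 5

5


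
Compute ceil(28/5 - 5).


28/5 = 5.6
5.6 - 5 = 0.6
ceil(0.6) = 1

1


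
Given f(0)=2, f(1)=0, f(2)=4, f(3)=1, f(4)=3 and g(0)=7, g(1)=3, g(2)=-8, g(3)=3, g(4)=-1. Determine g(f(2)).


f(2) = 4
g(4) = -1

-1


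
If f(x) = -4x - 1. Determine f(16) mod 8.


7


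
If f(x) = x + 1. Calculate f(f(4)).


f(4) = 5
f(5) = 6

6


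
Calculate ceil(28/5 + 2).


28/5 = 5.6
5.6 + 2 = 7.6
ceil(7.6) = 8

8


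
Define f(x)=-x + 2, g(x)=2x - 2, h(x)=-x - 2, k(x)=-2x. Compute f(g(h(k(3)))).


-4


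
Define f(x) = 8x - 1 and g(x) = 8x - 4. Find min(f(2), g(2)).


f(2) = 15
g(2) = 12
min = 12

12


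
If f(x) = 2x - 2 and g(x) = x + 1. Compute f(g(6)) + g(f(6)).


f(g(6)) = 12
g(f(6)) = 11
Sum = 23

23


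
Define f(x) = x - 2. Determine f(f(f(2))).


f(2) = 0
f(0) = -2
f(-2) = -4

-4


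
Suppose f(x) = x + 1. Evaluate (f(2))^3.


27


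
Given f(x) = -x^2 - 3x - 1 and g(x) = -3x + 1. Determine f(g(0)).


g(0) = 1
f(1) = (-1)*(1)^2 - 3*(1) - 1 = -5

-5


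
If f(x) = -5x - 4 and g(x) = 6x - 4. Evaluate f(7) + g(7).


f(7) = -39
g(7) = 38
Sum = -1

-1


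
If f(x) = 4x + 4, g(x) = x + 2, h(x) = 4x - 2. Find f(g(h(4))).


68


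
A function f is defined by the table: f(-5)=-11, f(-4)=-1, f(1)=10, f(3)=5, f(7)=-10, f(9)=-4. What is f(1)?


Reading from the table at x = 1

10


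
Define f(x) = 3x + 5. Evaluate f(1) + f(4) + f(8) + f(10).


f(1) = 8
f(4) = 17
f(8) = 29
f(10) = 35
Sum = 89

89


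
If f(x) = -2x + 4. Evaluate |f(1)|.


f(1) = 2
|2| = 2

2


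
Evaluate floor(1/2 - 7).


-7


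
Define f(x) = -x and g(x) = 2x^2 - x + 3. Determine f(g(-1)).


g(-1) = 6
f(6) = -6

-6


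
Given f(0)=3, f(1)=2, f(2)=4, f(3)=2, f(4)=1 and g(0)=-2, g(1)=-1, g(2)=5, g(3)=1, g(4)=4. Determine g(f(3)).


f(3) = 2
g(2) = 5

5


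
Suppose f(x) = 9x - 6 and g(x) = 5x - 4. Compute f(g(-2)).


g(-2) = -14
f(-14) = -132

-132


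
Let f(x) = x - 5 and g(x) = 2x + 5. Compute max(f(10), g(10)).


f(10) = 5
g(10) = 25
max = 25

25


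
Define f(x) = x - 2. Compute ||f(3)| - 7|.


f(3) = 1
|1| = 1
|1 - 7| = 6

6


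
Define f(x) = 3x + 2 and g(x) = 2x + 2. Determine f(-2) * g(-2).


f(-2) = -4
g(-2) = -2
Product = 8

8


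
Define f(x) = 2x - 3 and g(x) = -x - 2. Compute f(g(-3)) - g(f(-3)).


f(g(-3)) = -1
g(f(-3)) = 7
Difference = -8

-8


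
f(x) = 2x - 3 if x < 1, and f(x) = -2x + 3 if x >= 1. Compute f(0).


0 satisfies x < 1
f(0) = -3

-3


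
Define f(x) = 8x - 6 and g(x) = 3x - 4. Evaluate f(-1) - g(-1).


-7


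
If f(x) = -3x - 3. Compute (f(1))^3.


f(1) = -6
(-6)^3 = -216

-216


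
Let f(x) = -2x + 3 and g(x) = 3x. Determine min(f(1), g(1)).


f(1) = 1
g(1) = 3
min = 1

1


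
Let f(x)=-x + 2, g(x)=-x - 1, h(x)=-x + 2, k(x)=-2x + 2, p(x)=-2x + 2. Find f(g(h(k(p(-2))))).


p(-2) = 6
k(6) = -10
h(-10) = 12
g(12) = -13
f(-13) = 15

15


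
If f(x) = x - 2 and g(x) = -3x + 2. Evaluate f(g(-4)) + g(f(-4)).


f(g(-4)) = 12
g(f(-4)) = 20
Sum = 32

32


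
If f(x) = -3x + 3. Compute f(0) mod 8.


3


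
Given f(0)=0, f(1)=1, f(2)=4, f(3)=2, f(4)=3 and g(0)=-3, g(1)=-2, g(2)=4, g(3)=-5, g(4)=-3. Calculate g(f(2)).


f(2) = 4
g(4) = -3

-3


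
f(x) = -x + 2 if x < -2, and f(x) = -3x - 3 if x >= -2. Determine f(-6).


-6 satisfies x < -2
f(-6) = 8

8


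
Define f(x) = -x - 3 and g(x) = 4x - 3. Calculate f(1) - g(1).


f(1) = -4
g(1) = 1
Difference = -5

-5


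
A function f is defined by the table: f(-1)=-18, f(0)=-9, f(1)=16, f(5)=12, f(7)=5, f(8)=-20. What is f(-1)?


Reading from the table at x = -1

-18


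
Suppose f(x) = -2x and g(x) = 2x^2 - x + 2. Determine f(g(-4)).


g(-4) = 38
f(38) = -76

-76


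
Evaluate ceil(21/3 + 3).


21/3 = 7
7 + 3 = 10
ceil(10) = 10

10


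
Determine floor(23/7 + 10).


13


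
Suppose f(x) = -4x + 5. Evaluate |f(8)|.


f(8) = -27
|-27| = 27

27


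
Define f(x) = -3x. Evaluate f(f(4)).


36


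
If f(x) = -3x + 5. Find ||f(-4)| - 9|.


f(-4) = 17
|17| = 17
|17 - 9| = 8

8


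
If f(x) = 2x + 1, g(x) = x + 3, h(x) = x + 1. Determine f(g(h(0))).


h(0) = 1
g(1) = 4
f(4) = 9

9


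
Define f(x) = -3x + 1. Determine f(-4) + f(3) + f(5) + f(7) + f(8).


f(-4) = 13
f(3) = -8
f(5) = -14
f(7) = -20
f(8) = -23
Sum = -52

-52


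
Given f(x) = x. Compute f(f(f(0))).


f(0) = 0
f(0) = 0
f(0) = 0

0


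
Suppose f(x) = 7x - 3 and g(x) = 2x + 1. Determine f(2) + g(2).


f(2) = 11
g(2) = 5
Sum = 16

16


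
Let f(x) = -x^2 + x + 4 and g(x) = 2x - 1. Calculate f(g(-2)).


g(-2) = -5
f(-5) = (-1)*(-5)^2 + 1*(-5) + 4 = -26

-26


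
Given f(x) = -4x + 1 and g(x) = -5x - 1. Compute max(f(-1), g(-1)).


f(-1) = 5
g(-1) = 4
max = 5

5


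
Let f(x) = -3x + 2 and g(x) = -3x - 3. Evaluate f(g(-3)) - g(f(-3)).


f(g(-3)) = -16
g(f(-3)) = -36
Difference = 20

20


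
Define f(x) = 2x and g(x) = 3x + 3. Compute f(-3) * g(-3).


f(-3) = -6
g(-3) = -6
Product = 36

36


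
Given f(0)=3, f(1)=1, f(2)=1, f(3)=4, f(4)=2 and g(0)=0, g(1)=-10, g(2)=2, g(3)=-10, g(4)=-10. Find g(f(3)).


f(3) = 4
g(4) = -10

-10


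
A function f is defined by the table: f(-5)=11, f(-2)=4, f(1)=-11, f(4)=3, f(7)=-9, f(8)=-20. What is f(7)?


Reading from the table at x = 7

-9


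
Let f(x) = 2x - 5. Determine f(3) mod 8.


f(3) = 1
1 mod 8 = 1

1


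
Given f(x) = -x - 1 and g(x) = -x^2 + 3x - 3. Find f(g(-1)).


6


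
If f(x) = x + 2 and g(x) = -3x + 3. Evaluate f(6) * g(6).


f(6) = 8
g(6) = -15
Product = -120

-120


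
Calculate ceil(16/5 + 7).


16/5 = 3.2
3.2 + 7 = 10.2
ceil(10.2) = 11

11


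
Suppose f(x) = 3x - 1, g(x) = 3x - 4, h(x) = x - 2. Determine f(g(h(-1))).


h(-1) = -3
g(-3) = -13
f(-13) = -40

-40


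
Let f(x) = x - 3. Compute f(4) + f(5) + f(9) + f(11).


f(4) = 1
f(5) = 2
f(9) = 6
f(11) = 8
Sum = 17

17


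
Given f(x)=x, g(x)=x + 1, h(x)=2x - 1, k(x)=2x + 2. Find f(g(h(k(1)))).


k(1) = 4
h(4) = 7
g(7) = 8
f(8) = 8

8


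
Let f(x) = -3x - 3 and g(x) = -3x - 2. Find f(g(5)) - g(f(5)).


f(g(5)) = 48
g(f(5)) = 52
Difference = -4

-4


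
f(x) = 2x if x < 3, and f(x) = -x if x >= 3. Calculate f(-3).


-3 satisfies x < 3
f(-3) = -6

-6


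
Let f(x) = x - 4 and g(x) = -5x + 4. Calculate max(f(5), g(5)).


f(5) = 1
g(5) = -21
max = 1

1


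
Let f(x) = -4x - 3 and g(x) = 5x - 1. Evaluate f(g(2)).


g(2) = 9
f(9) = -39

-39


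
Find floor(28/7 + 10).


28/7 = 4
4 + 10 = 14
floor(14) = 14

14


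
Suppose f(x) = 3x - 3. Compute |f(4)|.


9


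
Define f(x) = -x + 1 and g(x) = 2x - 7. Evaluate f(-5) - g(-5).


f(-5) = 6
g(-5) = -17
Difference = 23

23


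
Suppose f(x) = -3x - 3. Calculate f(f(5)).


f(5) = -18
f(-18) = 51

51


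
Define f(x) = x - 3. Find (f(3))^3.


f(3) = 0
(0)^3 = 0

0


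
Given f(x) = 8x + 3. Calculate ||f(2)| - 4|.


f(2) = 19
|19| = 19
|19 - 4| = 15

15


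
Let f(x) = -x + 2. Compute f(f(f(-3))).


f(-3) = 5
f(5) = -3
f(-3) = 5

5


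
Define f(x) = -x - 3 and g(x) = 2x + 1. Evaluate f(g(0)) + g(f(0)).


f(g(0)) = -4
g(f(0)) = -5
Sum = -9

-9


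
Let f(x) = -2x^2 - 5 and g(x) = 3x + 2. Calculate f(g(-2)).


g(-2) = -4
f(-4) = (-2)*(-4)^2 - 5 = -37

-37


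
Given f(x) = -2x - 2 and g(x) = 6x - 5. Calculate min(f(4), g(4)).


-10


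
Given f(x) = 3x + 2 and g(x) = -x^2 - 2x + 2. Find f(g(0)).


g(0) = 2
f(2) = 8

8


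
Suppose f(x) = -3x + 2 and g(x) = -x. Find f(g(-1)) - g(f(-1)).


4


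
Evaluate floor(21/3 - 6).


21/3 = 7
7 - 6 = 1
floor(1) = 1

1


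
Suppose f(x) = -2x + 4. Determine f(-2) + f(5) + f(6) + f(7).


f(-2) = 8
f(5) = -6
f(6) = -8
f(7) = -10
Sum = -16

-16


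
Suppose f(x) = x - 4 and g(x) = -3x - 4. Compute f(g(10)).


g(10) = -34
f(-34) = -38

-38


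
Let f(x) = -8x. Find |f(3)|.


f(3) = -24
|-24| = 24

24


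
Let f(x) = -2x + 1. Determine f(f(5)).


f(5) = -9
f(-9) = 19

19


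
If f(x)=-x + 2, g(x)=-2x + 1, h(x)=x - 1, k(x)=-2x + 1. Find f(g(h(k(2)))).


k(2) = -3
h(-3) = -4
g(-4) = 9
f(9) = -7

-7


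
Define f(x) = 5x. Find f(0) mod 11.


f(0) = 0
0 mod 11 = 0

0


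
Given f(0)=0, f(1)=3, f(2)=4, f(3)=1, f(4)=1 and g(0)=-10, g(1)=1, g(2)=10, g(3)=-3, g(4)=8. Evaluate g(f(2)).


f(2) = 4
g(4) = 8

8


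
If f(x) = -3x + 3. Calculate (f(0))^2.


f(0) = 3
(3)^2 = 9

9


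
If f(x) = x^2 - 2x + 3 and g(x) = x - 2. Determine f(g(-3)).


g(-3) = -5
f(-5) = 1*(-5)^2 - 2*(-5) + 3 = 38

38


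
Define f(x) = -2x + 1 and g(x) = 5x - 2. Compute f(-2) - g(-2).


f(-2) = 5
g(-2) = -12
Difference = 17

17


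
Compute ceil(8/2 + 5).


8/2 = 4
4 + 5 = 9
ceil(9) = 9

9


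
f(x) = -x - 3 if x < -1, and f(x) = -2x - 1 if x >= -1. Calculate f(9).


9 satisfies x >= -1
f(9) = -19

-19


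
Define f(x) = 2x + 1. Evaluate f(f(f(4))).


f(4) = 9
f(9) = 19
f(19) = 39

39


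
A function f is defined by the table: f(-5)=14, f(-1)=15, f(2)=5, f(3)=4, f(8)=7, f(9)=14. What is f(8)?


Reading from the table at x = 8

7


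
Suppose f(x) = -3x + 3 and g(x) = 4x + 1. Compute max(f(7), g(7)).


f(7) = -18
g(7) = 29
max = 29

29


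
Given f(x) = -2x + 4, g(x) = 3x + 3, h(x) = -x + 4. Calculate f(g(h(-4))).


h(-4) = 8
g(8) = 27
f(27) = -50

-50


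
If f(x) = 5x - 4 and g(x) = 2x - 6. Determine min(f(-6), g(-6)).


f(-6) = -34
g(-6) = -18
min = -34

-34


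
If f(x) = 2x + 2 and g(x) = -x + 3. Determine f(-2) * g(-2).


f(-2) = -2
g(-2) = 5
Product = -10

-10


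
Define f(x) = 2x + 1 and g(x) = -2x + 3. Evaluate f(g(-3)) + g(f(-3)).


32


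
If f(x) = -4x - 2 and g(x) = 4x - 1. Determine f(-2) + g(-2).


f(-2) = 6
g(-2) = -9
Sum = -3

-3


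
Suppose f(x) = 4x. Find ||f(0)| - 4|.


f(0) = 0
|0| = 0
|0 - 4| = 4

4


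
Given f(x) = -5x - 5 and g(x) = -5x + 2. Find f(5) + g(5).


f(5) = -30
g(5) = -23
Sum = -53

-53


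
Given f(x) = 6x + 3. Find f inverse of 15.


2


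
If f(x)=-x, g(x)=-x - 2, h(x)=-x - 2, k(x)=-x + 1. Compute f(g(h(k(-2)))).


k(-2) = 3
h(3) = -5
g(-5) = 3
f(3) = -3

-3


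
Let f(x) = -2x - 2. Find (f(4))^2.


f(4) = -10
(-10)^2 = 100

100


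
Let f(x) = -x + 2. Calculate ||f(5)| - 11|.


f(5) = -3
|-3| = 3
|3 - 11| = 8

8


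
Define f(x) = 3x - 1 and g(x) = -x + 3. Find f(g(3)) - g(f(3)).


4


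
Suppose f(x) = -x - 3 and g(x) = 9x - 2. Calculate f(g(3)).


-28


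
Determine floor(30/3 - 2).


8


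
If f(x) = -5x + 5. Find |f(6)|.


f(6) = -25
|-25| = 25

25


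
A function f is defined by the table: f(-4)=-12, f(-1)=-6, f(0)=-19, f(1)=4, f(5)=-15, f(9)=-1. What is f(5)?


Reading from the table at x = 5

-15


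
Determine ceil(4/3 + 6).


4/3 = 1.3333
1.3333 + 6 = 7.3333
ceil(7.3333) = 8

8


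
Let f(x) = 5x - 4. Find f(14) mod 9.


f(14) = 66
66 mod 9 = 3

3


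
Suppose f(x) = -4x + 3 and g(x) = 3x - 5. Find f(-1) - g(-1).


f(-1) = 7
g(-1) = -8
Difference = 15

15


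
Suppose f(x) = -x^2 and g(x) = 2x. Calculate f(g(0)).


g(0) = 0
f(0) = (-1)*(0)^2 = 0

0


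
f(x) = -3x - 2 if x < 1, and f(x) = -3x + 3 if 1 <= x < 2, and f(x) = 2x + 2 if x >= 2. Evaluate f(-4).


-4 satisfies x < 1
f(-4) = 10

10


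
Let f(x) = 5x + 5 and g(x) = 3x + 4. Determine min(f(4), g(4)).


f(4) = 25
g(4) = 16
min = 16

16


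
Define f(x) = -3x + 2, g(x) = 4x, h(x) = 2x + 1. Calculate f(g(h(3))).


h(3) = 7
g(7) = 28
f(28) = -82

-82


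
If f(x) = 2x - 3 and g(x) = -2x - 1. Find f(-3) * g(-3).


-45


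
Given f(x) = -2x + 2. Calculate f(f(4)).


f(4) = -6
f(-6) = 14

14


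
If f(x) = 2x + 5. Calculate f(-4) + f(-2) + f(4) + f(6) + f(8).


f(-4) = -3
f(-2) = 1
f(4) = 13
f(6) = 17
f(8) = 21
Sum = 49

49


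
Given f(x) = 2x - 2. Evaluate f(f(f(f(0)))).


f(0) = -2
f(-2) = -6
f(-6) = -14
f(-14) = -30

-30


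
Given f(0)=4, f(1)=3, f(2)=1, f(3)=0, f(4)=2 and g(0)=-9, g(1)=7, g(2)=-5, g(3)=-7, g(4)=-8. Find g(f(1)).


-7


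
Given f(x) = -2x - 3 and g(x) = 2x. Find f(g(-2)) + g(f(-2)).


7


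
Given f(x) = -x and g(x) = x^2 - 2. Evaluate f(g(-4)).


g(-4) = 14
f(14) = -14

-14


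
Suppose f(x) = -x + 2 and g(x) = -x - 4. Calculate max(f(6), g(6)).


f(6) = -4
g(6) = -10
max = -4

-4


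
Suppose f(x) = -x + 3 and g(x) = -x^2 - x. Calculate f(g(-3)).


g(-3) = -6
f(-6) = 9

9


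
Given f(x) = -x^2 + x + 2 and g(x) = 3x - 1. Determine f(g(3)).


g(3) = 8
f(8) = (-1)*(8)^2 + 1*(8) + 2 = -54

-54


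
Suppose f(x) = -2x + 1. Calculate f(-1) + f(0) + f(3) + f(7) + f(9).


f(-1) = 3
f(0) = 1
f(3) = -5
f(7) = -13
f(9) = -17
Sum = -31

-31


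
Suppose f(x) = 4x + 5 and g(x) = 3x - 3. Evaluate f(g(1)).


g(1) = 0
f(0) = 5

5


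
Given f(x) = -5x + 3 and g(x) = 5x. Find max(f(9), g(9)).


f(9) = -42
g(9) = 45
max = 45

45


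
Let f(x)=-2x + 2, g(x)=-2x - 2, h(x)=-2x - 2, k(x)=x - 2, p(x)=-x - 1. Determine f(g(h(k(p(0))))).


p(0) = -1
k(-1) = -3
h(-3) = 4
g(4) = -10
f(-10) = 22

22


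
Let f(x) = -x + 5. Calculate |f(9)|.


f(9) = -4
|-4| = 4

4


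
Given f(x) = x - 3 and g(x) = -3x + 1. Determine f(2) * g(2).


f(2) = -1
g(2) = -5
Product = 5

5


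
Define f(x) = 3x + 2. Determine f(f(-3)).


f(-3) = -7
f(-7) = -19

-19


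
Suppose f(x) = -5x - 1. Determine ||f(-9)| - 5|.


39


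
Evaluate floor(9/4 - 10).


-8


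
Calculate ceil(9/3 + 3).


6


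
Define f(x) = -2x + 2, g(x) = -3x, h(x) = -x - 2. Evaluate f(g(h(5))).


h(5) = -7
g(-7) = 21
f(21) = -40

-40


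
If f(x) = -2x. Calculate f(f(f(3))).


f(3) = -6
f(-6) = 12
f(12) = -24

-24


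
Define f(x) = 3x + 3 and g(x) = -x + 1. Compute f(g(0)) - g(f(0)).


f(g(0)) = 6
g(f(0)) = -2
Difference = 8

8


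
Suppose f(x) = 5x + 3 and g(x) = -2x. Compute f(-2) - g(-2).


-11


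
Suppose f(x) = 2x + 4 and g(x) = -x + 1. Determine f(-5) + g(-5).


f(-5) = -6
g(-5) = 6
Sum = 0

0


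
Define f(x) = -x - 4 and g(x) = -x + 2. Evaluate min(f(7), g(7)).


-11


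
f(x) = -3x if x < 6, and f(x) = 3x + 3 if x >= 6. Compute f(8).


8 satisfies x >= 6
f(8) = 27

27


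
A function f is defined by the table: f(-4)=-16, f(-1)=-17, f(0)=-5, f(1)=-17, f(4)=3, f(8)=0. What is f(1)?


Reading from the table at x = 1

-17


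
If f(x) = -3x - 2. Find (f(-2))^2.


16


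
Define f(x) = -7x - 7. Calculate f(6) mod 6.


f(6) = -49
-49 mod 6 = 5

5


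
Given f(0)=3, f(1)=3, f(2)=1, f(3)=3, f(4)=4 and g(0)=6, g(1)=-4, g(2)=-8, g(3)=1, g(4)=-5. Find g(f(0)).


f(0) = 3
g(3) = 1

1


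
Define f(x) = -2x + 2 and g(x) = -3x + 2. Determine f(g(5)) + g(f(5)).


f(g(5)) = 28
g(f(5)) = 26
Sum = 54

54


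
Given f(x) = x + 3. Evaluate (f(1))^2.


f(1) = 4
(4)^2 = 16

16


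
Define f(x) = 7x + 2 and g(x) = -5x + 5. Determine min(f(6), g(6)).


f(6) = 44
g(6) = -25
min = -25

-25


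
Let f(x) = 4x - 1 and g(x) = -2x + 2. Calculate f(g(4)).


g(4) = -6
f(-6) = -25

-25


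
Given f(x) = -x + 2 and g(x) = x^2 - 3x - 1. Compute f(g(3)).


g(3) = -1
f(-1) = 3

3


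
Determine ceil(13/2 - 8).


-1


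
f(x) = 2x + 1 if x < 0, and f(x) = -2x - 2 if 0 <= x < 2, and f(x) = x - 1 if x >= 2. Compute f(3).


3 satisfies x >= 2
f(3) = 2

2


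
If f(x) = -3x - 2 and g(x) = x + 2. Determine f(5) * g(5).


f(5) = -17
g(5) = 7
Product = -119

-119


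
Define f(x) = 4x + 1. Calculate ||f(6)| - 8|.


f(6) = 25
|25| = 25
|25 - 8| = 17

17


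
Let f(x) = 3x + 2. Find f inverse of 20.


Solve 3x + 2 = 20
x = (20 - 2) / 3 = 6

6


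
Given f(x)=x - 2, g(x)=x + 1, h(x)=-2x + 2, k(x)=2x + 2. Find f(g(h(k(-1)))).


k(-1) = 0
h(0) = 2
g(2) = 3
f(3) = 1

1


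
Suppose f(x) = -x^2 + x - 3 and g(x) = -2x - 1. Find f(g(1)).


g(1) = -3
f(-3) = (-1)*(-3)^2 + 1*(-3) - 3 = -15

-15


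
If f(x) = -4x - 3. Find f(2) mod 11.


0


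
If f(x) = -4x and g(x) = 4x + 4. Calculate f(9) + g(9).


f(9) = -36
g(9) = 40
Sum = 4

4


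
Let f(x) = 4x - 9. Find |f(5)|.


11


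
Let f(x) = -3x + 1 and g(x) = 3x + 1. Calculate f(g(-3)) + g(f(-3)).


f(g(-3)) = 25
g(f(-3)) = 31
Sum = 56

56


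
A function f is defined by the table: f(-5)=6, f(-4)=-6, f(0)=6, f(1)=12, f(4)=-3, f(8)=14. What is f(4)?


Reading from the table at x = 4

-3


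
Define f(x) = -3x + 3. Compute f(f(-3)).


f(-3) = 12
f(12) = -33

-33


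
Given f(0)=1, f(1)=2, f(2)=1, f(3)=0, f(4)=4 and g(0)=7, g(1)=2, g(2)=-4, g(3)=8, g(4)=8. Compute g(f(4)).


f(4) = 4
g(4) = 8

8


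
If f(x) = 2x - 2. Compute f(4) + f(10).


f(4) = 6
f(10) = 18
Sum = 24

24


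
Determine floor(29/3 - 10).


29/3 = 9.6667
9.6667 - 10 = -0.3333
floor(-0.3333) = -1

-1


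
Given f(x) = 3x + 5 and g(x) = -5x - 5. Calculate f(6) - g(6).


f(6) = 23
g(6) = -35
Difference = 58

58


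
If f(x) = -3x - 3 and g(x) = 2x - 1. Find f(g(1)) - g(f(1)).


f(g(1)) = -6
g(f(1)) = -13
Difference = 7

7


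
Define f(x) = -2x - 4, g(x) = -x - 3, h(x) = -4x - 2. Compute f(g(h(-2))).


h(-2) = 6
g(6) = -9
f(-9) = 14

14


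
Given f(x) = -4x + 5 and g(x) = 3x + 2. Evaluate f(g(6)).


g(6) = 20
f(20) = -75

-75


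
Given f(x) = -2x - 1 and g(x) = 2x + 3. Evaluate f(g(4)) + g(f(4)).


f(g(4)) = -23
g(f(4)) = -15
Sum = -38

-38


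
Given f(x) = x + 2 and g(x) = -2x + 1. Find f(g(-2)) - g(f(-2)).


f(g(-2)) = 7
g(f(-2)) = 1
Difference = 6

6


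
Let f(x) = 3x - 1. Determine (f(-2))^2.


f(-2) = -7
(-7)^2 = 49

49


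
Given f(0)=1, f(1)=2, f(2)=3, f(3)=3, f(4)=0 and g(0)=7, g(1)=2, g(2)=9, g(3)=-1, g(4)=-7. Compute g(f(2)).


f(2) = 3
g(3) = -1

-1


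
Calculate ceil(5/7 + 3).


5/7 = 0.7143
0.7143 + 3 = 3.7143
ceil(3.7143) = 4

4


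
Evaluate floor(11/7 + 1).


11/7 = 1.5714
1.5714 + 1 = 2.5714
floor(2.5714) = 2

2


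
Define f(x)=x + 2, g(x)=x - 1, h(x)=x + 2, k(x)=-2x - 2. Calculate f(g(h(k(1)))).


k(1) = -4
h(-4) = -2
g(-2) = -3
f(-3) = -1

-1


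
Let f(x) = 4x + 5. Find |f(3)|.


f(3) = 17
|17| = 17

17


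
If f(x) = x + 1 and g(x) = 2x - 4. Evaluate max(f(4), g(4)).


f(4) = 5
g(4) = 4
max = 5

5


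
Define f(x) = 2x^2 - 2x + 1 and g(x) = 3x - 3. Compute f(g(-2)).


g(-2) = -9
f(-9) = 2*(-9)^2 - 2*(-9) + 1 = 181

181


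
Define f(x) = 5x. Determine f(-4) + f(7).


15


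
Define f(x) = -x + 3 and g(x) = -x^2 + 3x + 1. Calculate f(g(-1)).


g(-1) = -3
f(-3) = 6

6


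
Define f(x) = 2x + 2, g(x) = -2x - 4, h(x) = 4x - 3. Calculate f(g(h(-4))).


h(-4) = -19
g(-19) = 34
f(34) = 70

70


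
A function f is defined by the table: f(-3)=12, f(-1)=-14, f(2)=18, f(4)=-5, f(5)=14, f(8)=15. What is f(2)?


Reading from the table at x = 2

18


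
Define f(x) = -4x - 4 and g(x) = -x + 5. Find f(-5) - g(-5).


f(-5) = 16
g(-5) = 10
Difference = 6

6


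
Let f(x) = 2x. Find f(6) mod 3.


f(6) = 12
12 mod 3 = 0

0


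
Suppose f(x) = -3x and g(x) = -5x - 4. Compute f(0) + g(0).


f(0) = 0
g(0) = -4
Sum = -4

-4


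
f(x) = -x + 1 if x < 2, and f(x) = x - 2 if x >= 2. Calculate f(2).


2 satisfies x >= 2
f(2) = 0

0


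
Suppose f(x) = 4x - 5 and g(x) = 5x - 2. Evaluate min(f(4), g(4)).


f(4) = 11
g(4) = 18
min = 11

11


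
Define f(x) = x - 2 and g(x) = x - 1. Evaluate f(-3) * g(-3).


f(-3) = -5
g(-3) = -4
Product = 20

20


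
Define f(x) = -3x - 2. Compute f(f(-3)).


f(-3) = 7
f(7) = -23

-23


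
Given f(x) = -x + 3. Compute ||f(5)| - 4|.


f(5) = -2
|-2| = 2
|2 - 4| = 2

2


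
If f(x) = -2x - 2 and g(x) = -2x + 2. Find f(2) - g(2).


f(2) = -6
g(2) = -2
Difference = -4

-4


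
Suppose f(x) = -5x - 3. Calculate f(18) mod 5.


2


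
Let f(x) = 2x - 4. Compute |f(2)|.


0


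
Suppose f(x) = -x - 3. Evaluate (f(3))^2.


36


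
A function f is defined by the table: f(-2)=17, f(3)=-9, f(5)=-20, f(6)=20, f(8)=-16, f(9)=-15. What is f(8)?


Reading from the table at x = 8

-16


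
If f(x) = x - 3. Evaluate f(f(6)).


f(6) = 3
f(3) = 0

0


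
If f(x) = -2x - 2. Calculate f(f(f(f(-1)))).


f(-1) = 0
f(0) = -2
f(-2) = 2
f(2) = -6

-6


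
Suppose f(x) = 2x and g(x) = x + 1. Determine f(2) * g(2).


f(2) = 4
g(2) = 3
Product = 12

12


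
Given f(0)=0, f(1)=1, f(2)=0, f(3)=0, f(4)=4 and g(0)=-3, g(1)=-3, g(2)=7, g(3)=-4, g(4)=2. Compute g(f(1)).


f(1) = 1
g(1) = -3

-3


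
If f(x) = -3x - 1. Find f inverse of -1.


0


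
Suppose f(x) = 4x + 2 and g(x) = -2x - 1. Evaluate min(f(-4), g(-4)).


f(-4) = -14
g(-4) = 7
min = -14

-14


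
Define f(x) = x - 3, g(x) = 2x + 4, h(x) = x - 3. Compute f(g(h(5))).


5


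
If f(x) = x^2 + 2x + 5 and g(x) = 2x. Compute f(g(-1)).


g(-1) = -2
f(-2) = 1*(-2)^2 + 2*(-2) + 5 = 5

5


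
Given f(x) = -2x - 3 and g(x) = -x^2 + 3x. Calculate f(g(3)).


g(3) = 0
f(0) = -3

-3


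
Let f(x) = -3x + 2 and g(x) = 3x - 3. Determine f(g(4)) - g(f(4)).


f(g(4)) = -25
g(f(4)) = -33
Difference = 8

8


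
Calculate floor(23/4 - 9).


23/4 = 5.75
5.75 - 9 = -3.25
floor(-3.25) = -4

-4


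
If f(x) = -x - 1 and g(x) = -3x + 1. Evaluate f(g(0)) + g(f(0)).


f(g(0)) = -2
g(f(0)) = 4
Sum = 2

2


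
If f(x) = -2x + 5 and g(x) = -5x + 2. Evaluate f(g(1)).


11


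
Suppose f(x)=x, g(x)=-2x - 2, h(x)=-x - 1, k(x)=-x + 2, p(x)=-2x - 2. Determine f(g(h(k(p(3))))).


p(3) = -8
k(-8) = 10
h(10) = -11
g(-11) = 20
f(20) = 20

20


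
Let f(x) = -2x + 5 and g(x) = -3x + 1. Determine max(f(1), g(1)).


3


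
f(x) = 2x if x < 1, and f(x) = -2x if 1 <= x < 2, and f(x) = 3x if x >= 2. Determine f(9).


9 satisfies x >= 2
f(9) = 27

27


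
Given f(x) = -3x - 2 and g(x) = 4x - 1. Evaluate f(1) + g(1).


f(1) = -5
g(1) = 3
Sum = -2

-2


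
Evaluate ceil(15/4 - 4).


15/4 = 3.75
3.75 - 4 = -0.25
ceil(-0.25) = 0

0


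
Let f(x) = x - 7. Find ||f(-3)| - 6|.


f(-3) = -10
|-10| = 10
|10 - 6| = 4

4


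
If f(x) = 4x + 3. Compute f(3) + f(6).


42


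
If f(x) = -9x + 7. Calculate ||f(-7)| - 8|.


f(-7) = 70
|70| = 70
|70 - 8| = 62

62


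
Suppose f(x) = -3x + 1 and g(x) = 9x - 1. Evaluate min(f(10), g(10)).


-29


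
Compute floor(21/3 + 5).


21/3 = 7
7 + 5 = 12
floor(12) = 12

12


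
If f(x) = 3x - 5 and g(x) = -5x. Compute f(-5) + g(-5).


f(-5) = -20
g(-5) = 25
Sum = 5

5


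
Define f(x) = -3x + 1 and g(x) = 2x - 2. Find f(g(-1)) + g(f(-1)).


f(g(-1)) = 13
g(f(-1)) = 6
Sum = 19

19


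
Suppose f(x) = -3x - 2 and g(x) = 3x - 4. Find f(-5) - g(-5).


f(-5) = 13
g(-5) = -19
Difference = 32

32


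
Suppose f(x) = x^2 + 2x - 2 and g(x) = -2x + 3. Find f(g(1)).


g(1) = 1
f(1) = 1*(1)^2 + 2*(1) - 2 = 1

1


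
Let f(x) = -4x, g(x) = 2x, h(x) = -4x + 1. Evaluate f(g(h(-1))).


h(-1) = 5
g(5) = 10
f(10) = -40

-40


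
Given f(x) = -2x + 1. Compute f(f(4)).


f(4) = -7
f(-7) = 15

15


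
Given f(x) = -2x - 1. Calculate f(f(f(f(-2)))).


f(-2) = 3
f(3) = -7
f(-7) = 13
f(13) = -27

-27


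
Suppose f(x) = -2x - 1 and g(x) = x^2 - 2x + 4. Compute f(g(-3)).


g(-3) = 19
f(19) = -39

-39


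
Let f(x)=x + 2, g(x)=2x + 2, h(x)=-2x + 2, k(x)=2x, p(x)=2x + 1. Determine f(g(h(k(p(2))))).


p(2) = 5
k(5) = 10
h(10) = -18
g(-18) = -34
f(-34) = -32

-32


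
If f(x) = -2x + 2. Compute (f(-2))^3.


f(-2) = 6
(6)^3 = 216

216


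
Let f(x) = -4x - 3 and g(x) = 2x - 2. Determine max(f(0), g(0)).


f(0) = -3
g(0) = -2
max = -2

-2


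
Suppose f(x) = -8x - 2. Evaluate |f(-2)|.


f(-2) = 14
|14| = 14

14


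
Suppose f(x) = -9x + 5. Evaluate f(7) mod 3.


f(7) = -58
-58 mod 3 = 2

2


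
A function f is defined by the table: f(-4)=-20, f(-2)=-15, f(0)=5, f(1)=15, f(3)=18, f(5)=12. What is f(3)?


Reading from the table at x = 3

18


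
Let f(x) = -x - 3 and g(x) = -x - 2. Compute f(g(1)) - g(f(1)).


f(g(1)) = 0
g(f(1)) = 2
Difference = -2

-2


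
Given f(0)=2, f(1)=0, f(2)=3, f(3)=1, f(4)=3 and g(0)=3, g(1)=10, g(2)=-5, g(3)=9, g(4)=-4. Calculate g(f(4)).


f(4) = 3
g(3) = 9

9


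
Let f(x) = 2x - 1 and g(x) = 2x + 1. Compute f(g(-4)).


g(-4) = -7
f(-7) = -15

-15


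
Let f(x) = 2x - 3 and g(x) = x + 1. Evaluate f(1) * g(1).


f(1) = -1
g(1) = 2
Product = -2

-2


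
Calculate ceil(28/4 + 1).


8


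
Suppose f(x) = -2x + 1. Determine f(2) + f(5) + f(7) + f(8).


-40


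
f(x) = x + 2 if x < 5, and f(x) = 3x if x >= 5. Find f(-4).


-4 satisfies x < 5
f(-4) = -2

-2


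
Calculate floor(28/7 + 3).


7


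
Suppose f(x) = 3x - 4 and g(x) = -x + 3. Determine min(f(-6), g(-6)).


-22


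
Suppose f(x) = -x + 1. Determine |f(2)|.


f(2) = -1
|-1| = 1

1


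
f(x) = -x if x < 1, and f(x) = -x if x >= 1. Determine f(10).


10 satisfies x >= 1
f(10) = -10

-10


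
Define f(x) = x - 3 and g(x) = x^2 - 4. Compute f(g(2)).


g(2) = 0
f(0) = -3

-3


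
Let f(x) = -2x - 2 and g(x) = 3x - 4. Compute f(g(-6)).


g(-6) = -22
f(-22) = 42

42


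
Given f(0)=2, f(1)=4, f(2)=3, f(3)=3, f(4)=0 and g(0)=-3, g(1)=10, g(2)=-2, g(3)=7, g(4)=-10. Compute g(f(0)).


f(0) = 2
g(2) = -2

-2


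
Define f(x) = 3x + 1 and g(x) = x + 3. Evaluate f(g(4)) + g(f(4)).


f(g(4)) = 22
g(f(4)) = 16
Sum = 38

38


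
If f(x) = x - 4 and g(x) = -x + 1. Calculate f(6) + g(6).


f(6) = 2
g(6) = -5
Sum = -3

-3


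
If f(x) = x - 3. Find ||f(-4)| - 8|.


f(-4) = -7
|-7| = 7
|7 - 8| = 1

1


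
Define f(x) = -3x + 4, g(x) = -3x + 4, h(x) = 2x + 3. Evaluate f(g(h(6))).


h(6) = 15
g(15) = -41
f(-41) = 127

127


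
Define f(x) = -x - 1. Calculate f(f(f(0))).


f(0) = -1
f(-1) = 0
f(0) = -1

-1


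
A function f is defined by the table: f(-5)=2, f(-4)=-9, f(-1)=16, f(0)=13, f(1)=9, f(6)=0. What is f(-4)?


Reading from the table at x = -4

-9


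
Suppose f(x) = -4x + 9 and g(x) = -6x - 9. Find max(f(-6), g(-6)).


f(-6) = 33
g(-6) = 27
max = 33

33


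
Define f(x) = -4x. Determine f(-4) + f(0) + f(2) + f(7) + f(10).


f(-4) = 16
f(0) = 0
f(2) = -8
f(7) = -28
f(10) = -40
Sum = -60

-60


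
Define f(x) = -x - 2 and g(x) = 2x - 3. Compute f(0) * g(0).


f(0) = -2
g(0) = -3
Product = 6

6


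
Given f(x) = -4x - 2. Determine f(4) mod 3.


f(4) = -18
-18 mod 3 = 0

0


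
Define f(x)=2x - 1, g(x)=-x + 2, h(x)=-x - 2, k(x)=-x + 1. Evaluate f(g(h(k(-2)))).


k(-2) = 3
h(3) = -5
g(-5) = 7
f(7) = 13

13


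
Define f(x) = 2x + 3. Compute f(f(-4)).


-7


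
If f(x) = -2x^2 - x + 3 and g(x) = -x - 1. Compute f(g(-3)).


-7


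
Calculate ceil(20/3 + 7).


20/3 = 6.6667
6.6667 + 7 = 13.6667
ceil(13.6667) = 14

14


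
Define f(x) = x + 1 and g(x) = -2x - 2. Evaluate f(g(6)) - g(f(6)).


f(g(6)) = -13
g(f(6)) = -16
Difference = 3

3


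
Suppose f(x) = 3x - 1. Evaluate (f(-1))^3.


f(-1) = -4
(-4)^3 = -64

-64


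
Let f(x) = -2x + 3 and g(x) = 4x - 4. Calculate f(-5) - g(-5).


f(-5) = 13
g(-5) = -24
Difference = 37

37


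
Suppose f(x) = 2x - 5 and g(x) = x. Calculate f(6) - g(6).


1


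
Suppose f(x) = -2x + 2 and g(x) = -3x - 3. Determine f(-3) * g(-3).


f(-3) = 8
g(-3) = 6
Product = 48

48


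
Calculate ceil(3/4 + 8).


3/4 = 0.75
0.75 + 8 = 8.75
ceil(8.75) = 9

9


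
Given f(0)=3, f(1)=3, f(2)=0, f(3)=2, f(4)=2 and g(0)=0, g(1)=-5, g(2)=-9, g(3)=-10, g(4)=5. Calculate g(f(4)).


f(4) = 2
g(2) = -9

-9


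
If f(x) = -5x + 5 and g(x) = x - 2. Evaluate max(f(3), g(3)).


f(3) = -10
g(3) = 1
max = 1

1


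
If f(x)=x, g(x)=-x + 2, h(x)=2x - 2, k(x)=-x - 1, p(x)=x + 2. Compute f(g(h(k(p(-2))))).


p(-2) = 0
k(0) = -1
h(-1) = -4
g(-4) = 6
f(6) = 6

6


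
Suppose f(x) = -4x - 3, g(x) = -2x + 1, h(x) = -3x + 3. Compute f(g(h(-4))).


113


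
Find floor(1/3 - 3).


1/3 = 0.3333
0.3333 - 3 = -2.6667
floor(-2.6667) = -3

-3


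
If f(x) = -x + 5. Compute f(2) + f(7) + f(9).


f(2) = 3
f(7) = -2
f(9) = -4
Sum = -3

-3


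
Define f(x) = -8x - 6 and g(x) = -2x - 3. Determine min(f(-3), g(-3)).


f(-3) = 18
g(-3) = 3
min = 3

3


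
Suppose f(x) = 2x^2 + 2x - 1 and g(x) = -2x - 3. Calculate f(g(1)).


g(1) = -5
f(-5) = 2*(-5)^2 + 2*(-5) - 1 = 39

39


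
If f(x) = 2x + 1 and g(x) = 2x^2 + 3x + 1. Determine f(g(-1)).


g(-1) = 0
f(0) = 1

1


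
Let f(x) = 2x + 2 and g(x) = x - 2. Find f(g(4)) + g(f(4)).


f(g(4)) = 6
g(f(4)) = 8
Sum = 14

14


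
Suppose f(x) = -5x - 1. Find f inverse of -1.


Solve -5x - 1 = -1
x = (-1 + 1) / (-5) = 0

0


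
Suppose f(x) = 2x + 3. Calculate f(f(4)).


f(4) = 11
f(11) = 25

25


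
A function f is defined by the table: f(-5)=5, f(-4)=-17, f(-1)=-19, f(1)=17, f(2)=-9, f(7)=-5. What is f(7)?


Reading from the table at x = 7

-5


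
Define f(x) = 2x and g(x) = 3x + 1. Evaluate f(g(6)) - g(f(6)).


f(g(6)) = 38
g(f(6)) = 37
Difference = 1

1


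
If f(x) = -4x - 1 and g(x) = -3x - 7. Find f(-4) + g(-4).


f(-4) = 15
g(-4) = 5
Sum = 20

20


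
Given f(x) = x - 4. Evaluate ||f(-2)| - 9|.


3


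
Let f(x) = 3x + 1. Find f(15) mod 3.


f(15) = 46
46 mod 3 = 1

1


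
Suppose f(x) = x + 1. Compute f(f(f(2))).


f(2) = 3
f(3) = 4
f(4) = 5

5


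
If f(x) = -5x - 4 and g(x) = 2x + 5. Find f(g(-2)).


g(-2) = 1
f(1) = -9

-9


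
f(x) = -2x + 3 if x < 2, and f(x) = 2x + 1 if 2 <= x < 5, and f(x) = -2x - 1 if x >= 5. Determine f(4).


4 satisfies 2 <= x < 5
f(4) = 9

9


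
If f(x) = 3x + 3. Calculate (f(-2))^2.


f(-2) = -3
(-3)^2 = 9

9


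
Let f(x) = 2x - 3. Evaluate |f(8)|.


f(8) = 13
|13| = 13

13


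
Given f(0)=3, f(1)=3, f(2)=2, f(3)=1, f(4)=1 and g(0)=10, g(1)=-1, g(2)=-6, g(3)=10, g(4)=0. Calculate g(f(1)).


f(1) = 3
g(3) = 10

10


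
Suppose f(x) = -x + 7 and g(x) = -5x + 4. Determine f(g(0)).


g(0) = 4
f(4) = 3

3


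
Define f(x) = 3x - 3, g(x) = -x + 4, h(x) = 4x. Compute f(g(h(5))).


h(5) = 20
g(20) = -16
f(-16) = -51

-51


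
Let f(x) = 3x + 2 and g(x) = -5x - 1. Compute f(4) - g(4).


35


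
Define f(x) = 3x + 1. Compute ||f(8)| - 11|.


14


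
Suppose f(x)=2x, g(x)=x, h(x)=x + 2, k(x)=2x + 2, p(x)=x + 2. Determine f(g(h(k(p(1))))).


p(1) = 3
k(3) = 8
h(8) = 10
g(10) = 10
f(10) = 20

20


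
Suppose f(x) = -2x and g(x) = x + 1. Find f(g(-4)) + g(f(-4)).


f(g(-4)) = 6
g(f(-4)) = 9
Sum = 15

15


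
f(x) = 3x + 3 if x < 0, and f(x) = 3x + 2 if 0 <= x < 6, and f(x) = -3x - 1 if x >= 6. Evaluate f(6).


6 satisfies x >= 6
f(6) = -19

-19


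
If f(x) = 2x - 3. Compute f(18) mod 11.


0


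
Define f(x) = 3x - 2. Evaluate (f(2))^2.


16


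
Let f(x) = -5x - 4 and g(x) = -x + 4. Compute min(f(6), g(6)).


f(6) = -34
g(6) = -2
min = -34

-34


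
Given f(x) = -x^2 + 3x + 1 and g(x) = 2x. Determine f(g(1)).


g(1) = 2
f(2) = (-1)*(2)^2 + 3*(2) + 1 = 3

3


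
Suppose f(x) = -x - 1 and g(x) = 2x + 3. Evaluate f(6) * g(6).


f(6) = -7
g(6) = 15
Product = -105

-105


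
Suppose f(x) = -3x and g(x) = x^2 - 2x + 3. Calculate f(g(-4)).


g(-4) = 27
f(27) = -81

-81


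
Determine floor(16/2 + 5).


16/2 = 8
8 + 5 = 13
floor(13) = 13

13


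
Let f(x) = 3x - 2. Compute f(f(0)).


f(0) = -2
f(-2) = -8

-8


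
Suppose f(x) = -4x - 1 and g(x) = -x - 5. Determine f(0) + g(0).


f(0) = -1
g(0) = -5
Sum = -6

-6


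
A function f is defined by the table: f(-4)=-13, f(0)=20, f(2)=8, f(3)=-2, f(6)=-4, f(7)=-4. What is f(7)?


Reading from the table at x = 7

-4


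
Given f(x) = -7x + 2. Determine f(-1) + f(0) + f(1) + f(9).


f(-1) = 9
f(0) = 2
f(1) = -5
f(9) = -61
Sum = -55

-55


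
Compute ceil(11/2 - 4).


11/2 = 5.5
5.5 - 4 = 1.5
ceil(1.5) = 2

2


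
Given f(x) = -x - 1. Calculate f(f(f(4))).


f(4) = -5
f(-5) = 4
f(4) = -5

-5


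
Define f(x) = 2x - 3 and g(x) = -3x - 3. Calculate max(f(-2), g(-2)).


f(-2) = -7
g(-2) = 3
max = 3

3


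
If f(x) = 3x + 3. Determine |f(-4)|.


9


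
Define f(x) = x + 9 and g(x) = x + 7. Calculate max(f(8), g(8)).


f(8) = 17
g(8) = 15
max = 17

17


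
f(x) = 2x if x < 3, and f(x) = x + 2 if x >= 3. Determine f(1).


1 satisfies x < 3
f(1) = 2

2


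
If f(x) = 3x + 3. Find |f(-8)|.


f(-8) = -21
|-21| = 21

21


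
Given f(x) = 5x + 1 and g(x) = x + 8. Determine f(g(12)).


g(12) = 20
f(20) = 101

101


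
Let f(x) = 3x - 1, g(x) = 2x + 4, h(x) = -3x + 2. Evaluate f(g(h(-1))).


h(-1) = 5
g(5) = 14
f(14) = 41

41


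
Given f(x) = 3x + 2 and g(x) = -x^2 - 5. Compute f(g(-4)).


-61


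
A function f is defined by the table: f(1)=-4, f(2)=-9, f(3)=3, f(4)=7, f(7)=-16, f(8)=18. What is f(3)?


Reading from the table at x = 3

3


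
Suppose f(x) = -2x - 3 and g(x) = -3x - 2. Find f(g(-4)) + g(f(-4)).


f(g(-4)) = -23
g(f(-4)) = -17
Sum = -40

-40


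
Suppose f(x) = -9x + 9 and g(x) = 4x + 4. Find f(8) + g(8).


f(8) = -63
g(8) = 36
Sum = -27

-27


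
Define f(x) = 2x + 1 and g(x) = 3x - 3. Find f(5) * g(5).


f(5) = 11
g(5) = 12
Product = 132

132


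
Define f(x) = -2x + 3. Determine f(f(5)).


f(5) = -7
f(-7) = 17

17


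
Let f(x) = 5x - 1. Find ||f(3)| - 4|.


f(3) = 14
|14| = 14
|14 - 4| = 10

10


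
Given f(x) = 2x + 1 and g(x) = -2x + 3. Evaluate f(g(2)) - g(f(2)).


f(g(2)) = -1
g(f(2)) = -7
Difference = 6

6


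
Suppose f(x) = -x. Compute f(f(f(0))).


f(0) = 0
f(0) = 0
f(0) = 0

0


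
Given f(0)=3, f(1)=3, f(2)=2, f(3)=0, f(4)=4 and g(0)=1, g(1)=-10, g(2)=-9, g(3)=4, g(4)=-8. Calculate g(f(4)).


f(4) = 4
g(4) = -8

-8
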